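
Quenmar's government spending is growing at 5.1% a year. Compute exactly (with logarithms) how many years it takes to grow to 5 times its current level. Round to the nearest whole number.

32 years

t = ln(5) / ln(1 + 0.051) = 1.6094 / 0.049742 ≈ 32.35.
≈ 32 years.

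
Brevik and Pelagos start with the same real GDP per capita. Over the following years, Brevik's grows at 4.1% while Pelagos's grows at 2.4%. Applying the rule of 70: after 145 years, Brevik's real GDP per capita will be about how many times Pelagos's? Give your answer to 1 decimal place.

Brevik pulls ahead at 1.7 pp per year, so the ratio doubles every 70/1.7 ≈ 41.18 years.
In 145 years that's 3.52 doublings: 2^3.52 ≈ 11.5.

roughly 11.5 times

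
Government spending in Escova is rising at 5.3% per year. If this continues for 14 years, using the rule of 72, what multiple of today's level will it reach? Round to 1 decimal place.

Doubles every ≈ 13.58 years (72/5.3).
14 years is 1.03 doublings; 2^1.03 ≈ 2.0×.

roughly 2.0 times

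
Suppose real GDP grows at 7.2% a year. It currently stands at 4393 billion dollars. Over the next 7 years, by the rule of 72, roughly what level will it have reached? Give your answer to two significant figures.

It doubles every 72/7.2 ≈ 10.00 years, so 7 years is 0.70 doublings.
2^0.70 ≈ 1.62; 4393 × 1.62 ≈ 7100 billion dollars.

roughly 7100 billion dollars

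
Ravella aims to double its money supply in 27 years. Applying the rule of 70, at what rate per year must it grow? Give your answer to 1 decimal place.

70 / 27 ≈ 2.59, so about 2.6% per year.

around 2.6%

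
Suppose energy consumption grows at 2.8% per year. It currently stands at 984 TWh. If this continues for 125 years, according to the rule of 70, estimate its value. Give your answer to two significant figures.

≈ 31000 TWh

Doubling time ≈ 70/2.8 = 25.00 years.
125 years is 125/25.00 ≈ 5.00 doublings, a factor of 2^5.00 ≈ 32.00.
984 × 32.00 ≈ 31000 TWh.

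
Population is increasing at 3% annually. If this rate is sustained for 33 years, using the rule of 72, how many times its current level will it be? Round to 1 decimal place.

Doubles every ≈ 24.00 years (72/3).
33 years is 1.38 doublings; 2^1.38 ≈ 2.6×.

≈ 2.6 times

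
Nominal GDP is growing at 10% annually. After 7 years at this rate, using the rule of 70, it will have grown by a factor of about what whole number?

70/10 ≈ 7.00 years per doubling.
7 years fits 1 doubling: 2^1 = 2.

roughly 2 times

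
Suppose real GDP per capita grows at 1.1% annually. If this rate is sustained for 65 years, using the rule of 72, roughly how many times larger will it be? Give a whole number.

72/1.1 ≈ 65.45 years per doubling.
65 years fits 1 doubling: 2^1 = 2.

around 2 times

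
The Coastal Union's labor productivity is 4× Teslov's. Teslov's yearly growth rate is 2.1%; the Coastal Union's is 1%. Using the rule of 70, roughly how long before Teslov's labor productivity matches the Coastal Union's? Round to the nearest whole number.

approximately 127 years

What matters is the difference: 1.1 pp.
Rule of 70 on the gap: the ratio halves every 70/1.1 ≈ 63.64 years.
A 4× gap closes after 2 halvings: 2 × 63.64 ≈ 127 years.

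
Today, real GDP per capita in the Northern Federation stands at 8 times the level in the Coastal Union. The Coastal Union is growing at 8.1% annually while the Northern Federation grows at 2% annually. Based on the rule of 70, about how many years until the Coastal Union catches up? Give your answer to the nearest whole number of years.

≈ 34 years

What matters is the difference: 6.1 pp.
Rule of 70 on the gap: the ratio halves every 70/6.1 ≈ 11.48 years.
An 8 times gap closes after 3 halvings: 3 × 11.48 ≈ 34 years.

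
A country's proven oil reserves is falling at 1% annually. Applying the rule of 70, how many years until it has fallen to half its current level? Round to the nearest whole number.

Falling at 1%, it halves about every 70/1 = 70.00 years.

about 70 years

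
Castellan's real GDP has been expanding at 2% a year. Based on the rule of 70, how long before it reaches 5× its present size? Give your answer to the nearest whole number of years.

At 2% it doubles every 70/2 ≈ 35.00 years.
5× is log₂ 5 ≈ 2.32 doublings, so ≈ 2.32 × 35.00 = 81 years.

approximately 81 years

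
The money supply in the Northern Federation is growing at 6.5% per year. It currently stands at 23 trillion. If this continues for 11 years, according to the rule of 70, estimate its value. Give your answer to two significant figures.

It doubles every 70/6.5 ≈ 10.77 years, so 11 years is 1.02 doublings.
2^1.02 ≈ 2.03; 23 × 2.03 ≈ 47 trillion.

47 trillion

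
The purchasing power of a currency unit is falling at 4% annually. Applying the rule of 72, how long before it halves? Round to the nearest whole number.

Falling at 4%, it halves about every 72/4 = 18.00 years.

about 18 years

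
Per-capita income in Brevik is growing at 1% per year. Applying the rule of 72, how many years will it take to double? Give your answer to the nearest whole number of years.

about 72 years

72/1 ≈ 72.00, so it doubles roughly every 72 years.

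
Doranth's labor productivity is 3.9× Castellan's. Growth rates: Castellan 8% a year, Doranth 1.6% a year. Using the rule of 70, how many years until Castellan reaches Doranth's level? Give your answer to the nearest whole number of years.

What matters is the difference: 6.4 pp.
Rule of 70 on the gap: the ratio halves every 70/6.4 ≈ 10.94 years.
A 3.9× gap takes log₂(3.9) ≈ 1.96 halvings to close: 1.96 × 10.94 ≈ 21 years.

roughly 21 years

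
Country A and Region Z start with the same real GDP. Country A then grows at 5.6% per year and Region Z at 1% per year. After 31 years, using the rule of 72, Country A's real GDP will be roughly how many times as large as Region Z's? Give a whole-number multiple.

Only the 4.6-point difference matters.
72/4.6 ≈ 15.65 years per doubling of the ratio; 31 years gives 1.98 doublings, so ≈ 4×.

4 times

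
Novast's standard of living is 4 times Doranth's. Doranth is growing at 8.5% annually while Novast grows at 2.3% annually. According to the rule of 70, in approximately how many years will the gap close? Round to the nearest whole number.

approximately 23 years

What matters is the difference: 6.2 pp.
Rule of 70 on the gap: the ratio halves every 70/6.2 ≈ 11.29 years.
A 4 times gap closes after 2 halvings: 2 × 11.29 ≈ 23 years.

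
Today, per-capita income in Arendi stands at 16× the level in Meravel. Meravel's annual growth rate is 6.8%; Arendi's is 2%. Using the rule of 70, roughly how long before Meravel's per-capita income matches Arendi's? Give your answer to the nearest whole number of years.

What matters is the difference: 4.8 pp.
Rule of 70 on the gap: the ratio halves every 70/4.8 ≈ 14.58 years.
A 16× gap closes after 4 halvings: 4 × 14.58 ≈ 58 years.

about 58 years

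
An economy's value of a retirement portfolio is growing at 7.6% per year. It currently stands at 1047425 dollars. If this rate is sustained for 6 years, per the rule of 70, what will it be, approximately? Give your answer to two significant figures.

It doubles every 70/7.6 ≈ 9.21 years, so 6 years is 0.65 doublings.
2^0.65 ≈ 1.57; 1047425 × 1.57 ≈ 1600000 dollars.

around 1600000 dollars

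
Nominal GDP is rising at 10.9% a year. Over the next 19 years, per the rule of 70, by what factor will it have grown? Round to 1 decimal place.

about 7.8 times

Doubling time ≈ 70/10.9 = 6.42 years.
19 years / 6.42 ≈ 2.96 doublings → factor 2^2.96 ≈ 7.8.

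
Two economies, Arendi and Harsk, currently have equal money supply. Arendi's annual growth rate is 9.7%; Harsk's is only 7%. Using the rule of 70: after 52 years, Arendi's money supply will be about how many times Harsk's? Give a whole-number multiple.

4 times

Only the 2.7-point difference matters.
70/2.7 ≈ 25.93 years per doubling of the ratio; 52 years gives 2.01 doublings, so ≈ 4×.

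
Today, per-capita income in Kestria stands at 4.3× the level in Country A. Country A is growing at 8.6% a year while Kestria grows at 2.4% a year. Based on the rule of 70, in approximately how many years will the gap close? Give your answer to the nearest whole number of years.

roughly 24 years

Country A gains on Kestria at 8.6% − 2.4% = 6.2 points a year.
At that relative rate the gap halves every 70/6.2 ≈ 11.29 years.
A 4.3× gap takes log₂(4.3) ≈ 2.10 halvings to close: 2.10 × 11.29 ≈ 24 years.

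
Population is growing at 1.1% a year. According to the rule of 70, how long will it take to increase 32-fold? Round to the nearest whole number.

about 318 years

One doubling takes 70/1.1 = 63.64 years.
32 = 2^5, so 5 doublings → 318 years.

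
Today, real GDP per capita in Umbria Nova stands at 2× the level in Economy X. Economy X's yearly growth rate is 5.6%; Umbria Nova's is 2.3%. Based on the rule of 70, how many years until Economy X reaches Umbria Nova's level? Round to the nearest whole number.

≈ 21 years

What matters is the difference: 3.3 pp.
Rule of 70 on the gap: the ratio halves every 70/3.3 ≈ 21.21 years.
A 2× gap closes after 1 halving: 1 × 21.21 ≈ 21 years.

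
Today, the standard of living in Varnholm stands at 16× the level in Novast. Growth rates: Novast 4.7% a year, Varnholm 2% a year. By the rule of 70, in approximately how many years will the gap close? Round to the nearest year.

around 104 years

Novast gains on Varnholm at 4.7% − 2% = 2.7 points a year.
At that relative rate the gap halves every 70/2.7 ≈ 25.93 years.
A 16× gap closes after 4 halvings: 4 × 25.93 ≈ 104 years.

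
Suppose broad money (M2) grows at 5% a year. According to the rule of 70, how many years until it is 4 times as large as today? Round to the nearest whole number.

around 28 years

At 5% it doubles every 70/5 ≈ 14.00 years.
4× is 2 doublings, so 2 × 14.00 ≈ 28 years.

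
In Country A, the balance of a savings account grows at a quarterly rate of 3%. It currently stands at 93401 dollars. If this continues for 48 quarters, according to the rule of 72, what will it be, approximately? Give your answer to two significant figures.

around 370000 dollars

Doubling time ≈ 72/3 = 24.00 quarters.
48 quarters is 48/24.00 ≈ 2.00 doublings, a factor of 2^2.00 ≈ 4.00.
93401 × 4.00 ≈ 370000 dollars.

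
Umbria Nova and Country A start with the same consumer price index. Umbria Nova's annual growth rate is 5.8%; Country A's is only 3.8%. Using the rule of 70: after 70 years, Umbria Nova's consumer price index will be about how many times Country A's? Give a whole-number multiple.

≈ 4 times

Only the 2-point difference matters.
70/2 ≈ 35.00 years per doubling of the ratio; 70 years gives 2.00 doublings, so ≈ 4×.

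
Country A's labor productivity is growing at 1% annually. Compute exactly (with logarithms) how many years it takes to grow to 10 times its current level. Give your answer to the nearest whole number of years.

231 years

t = ln(10) / ln(1 + 0.01) = 2.3026 / 0.009950 ≈ 231.42.
≈ 231 years.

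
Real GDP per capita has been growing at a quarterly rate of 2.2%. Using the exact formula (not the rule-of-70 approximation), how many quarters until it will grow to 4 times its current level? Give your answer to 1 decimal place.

63.7 quarters

t = ln(4) / ln(1 + 0.022) = 1.3863 / 0.021761 ≈ 63.71.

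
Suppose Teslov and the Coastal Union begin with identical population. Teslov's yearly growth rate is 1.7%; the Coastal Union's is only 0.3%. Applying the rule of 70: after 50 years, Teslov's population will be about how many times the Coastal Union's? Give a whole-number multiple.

approximately 2 times

Only the 1.4-point difference matters.
70/1.4 ≈ 50.00 years per doubling of the ratio; 50 years gives 1.00 doublings, so ≈ 2×.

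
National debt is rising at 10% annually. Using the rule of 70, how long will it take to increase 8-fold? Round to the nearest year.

One doubling takes 70/10 = 7.00 years.
8× is 3 doublings, so 3 × 7.00 ≈ 21 years.

21 years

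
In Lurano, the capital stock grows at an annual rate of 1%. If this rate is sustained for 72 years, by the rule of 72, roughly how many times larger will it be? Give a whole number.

≈ 2 times

At 1% one doubling takes ≈ 72.00 years; 72 years is 1 of them, so ×2.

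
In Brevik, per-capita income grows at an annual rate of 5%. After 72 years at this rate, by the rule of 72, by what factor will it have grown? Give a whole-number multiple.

Doubling time ≈ 72/5 = 14.40 years.
72/14.40 ≈ 5 doublings, so about 2^5 = 32×.

≈ 32 times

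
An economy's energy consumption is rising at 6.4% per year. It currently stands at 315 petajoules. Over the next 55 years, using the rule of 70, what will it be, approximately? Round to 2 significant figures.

10000 petajoules

It doubles every 70/6.4 ≈ 10.94 years, so 55 years is 5.03 doublings.
2^5.03 ≈ 32.67; 315 × 32.67 ≈ 10000 petajoules.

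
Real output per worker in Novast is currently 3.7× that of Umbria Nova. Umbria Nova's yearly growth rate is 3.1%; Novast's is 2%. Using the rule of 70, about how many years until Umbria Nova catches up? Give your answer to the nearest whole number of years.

What matters is the difference: 1.1 pp.
Rule of 70 on the gap: the ratio halves every 70/1.1 ≈ 63.64 years.
A 3.7× gap takes log₂(3.7) ≈ 1.89 halvings to close: 1.89 × 63.64 ≈ 120 years.

approximately 120 years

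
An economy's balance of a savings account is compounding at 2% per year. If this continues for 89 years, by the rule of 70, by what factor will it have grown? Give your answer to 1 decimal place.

Doubling time ≈ 70/2 = 35.00 years.
89 years / 35.00 ≈ 2.54 doublings → factor 2^2.54 ≈ 5.8.

≈ 5.8 times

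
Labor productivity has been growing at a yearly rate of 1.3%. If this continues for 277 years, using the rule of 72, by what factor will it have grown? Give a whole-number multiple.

about 32 times

At 1.3% one doubling takes ≈ 55.38 years; 277 years is 5 of them, so ×32.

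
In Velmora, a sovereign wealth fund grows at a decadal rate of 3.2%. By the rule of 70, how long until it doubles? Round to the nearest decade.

Doubling time ≈ 70 / 3.2 = 21.88 decades.

about 22 decades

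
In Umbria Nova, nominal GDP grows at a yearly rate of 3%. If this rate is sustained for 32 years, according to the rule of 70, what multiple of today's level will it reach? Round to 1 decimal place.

Doubling time ≈ 70/3 = 23.33 years.
32 years / 23.33 ≈ 1.37 doublings → factor 2^1.37 ≈ 2.6.

around 2.6 times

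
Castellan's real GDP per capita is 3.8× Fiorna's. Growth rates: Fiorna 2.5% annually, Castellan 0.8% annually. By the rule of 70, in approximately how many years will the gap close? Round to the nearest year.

What matters is the difference: 1.7 pp.
Rule of 70 on the gap: the ratio halves every 70/1.7 ≈ 41.18 years.
A 3.8× gap takes log₂(3.8) ≈ 1.93 halvings to close: 1.93 × 41.18 ≈ 79 years.

approximately 79 years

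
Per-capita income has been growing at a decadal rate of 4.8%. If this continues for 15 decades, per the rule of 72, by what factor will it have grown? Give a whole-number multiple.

At 4.8% one doubling takes ≈ 15.00 decades; 15 decades is 1 of them, so ×2.

about 2 times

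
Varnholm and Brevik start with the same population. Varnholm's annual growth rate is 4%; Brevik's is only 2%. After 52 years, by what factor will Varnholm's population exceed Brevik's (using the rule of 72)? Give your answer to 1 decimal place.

≈ 2.7 times

Varnholm pulls ahead at 2 pp per year, so the ratio doubles every 72/2 ≈ 36.00 years.
In 52 years that's 1.44 doublings: 2^1.44 ≈ 2.7.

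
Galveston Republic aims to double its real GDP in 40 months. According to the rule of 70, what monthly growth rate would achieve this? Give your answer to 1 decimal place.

70 / 40 ≈ 1.75, so about 1.8% per month.

around 1.8%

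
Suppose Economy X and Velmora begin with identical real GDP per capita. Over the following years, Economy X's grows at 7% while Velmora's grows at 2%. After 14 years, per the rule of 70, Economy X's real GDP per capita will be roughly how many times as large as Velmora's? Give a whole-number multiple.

approximately 2 times

Rate gap = 7% − 2% = 5 points.
The ratio doubles every 70/5 ≈ 14.00 years.
14/14.00 ≈ 1.00 doublings → ratio ≈ 2^1.00 ≈ 2.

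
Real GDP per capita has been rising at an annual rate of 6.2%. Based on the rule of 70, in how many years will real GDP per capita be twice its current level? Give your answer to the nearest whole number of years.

≈ 11 years

70/6.2 ≈ 11.29, so it doubles roughly every 11 years.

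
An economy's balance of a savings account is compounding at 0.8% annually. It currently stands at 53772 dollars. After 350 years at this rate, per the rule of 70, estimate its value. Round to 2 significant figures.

Doubling time ≈ 70/0.8 = 87.50 years.
350 years is 350/87.50 ≈ 4.00 doublings, a factor of 2^4.00 ≈ 16.00.
53772 × 16.00 ≈ 860000 dollars.

approximately 860000 dollars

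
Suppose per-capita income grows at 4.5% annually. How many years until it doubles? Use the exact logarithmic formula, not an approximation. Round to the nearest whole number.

t = ln(2) / ln(1 + 0.045) = 0.6931 / 0.044017 ≈ 15.75.
≈ 16 years.

16 years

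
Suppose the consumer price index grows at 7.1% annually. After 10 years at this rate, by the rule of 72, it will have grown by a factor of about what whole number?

Doubling time ≈ 72/7.1 = 10.14 years.
10/10.14 ≈ 1 doubling, so about 2^1 = 2×.

about 2 times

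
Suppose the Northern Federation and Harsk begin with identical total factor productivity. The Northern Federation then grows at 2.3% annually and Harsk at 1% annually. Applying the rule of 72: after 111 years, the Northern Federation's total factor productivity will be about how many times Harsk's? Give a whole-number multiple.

roughly 4 times

Rate gap = 2.3% − 1% = 1.3 points.
The ratio doubles every 72/1.3 ≈ 55.38 years.
111/55.38 ≈ 2.00 doublings → ratio ≈ 2^2.00 ≈ 4.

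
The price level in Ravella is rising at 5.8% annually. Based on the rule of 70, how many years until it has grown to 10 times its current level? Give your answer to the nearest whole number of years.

40 years

One doubling takes 70/5.8 = 12.07 years.
Reaching 10× takes log₂(10) ≈ 3.32 doublings.
3.32 × 12.07 ≈ 40 years.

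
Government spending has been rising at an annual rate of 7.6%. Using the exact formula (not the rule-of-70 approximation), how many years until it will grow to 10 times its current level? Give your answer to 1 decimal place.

t = ln(10) / ln(1 + 0.076) = 2.3026 / 0.073250 ≈ 31.43.

31.4 years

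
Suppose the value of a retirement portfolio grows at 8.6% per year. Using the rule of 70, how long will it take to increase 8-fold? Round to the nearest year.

24 years

Doubling time ≈ 70/8.6 = 8.14 years.
8× is 3 doublings, so 3 × 8.14 ≈ 24 years.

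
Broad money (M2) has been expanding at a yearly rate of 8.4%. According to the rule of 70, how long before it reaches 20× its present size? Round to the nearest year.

approximately 36 years

At 8.4% it doubles every 70/8.4 ≈ 8.33 years.
Reaching 20× takes log₂(20) ≈ 4.32 doublings.
4.32 × 8.33 ≈ 36 years.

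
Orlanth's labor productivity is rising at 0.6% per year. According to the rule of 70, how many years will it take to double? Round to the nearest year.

approximately 117 years

70/0.6 ≈ 116.67, so it doubles roughly every 117 years.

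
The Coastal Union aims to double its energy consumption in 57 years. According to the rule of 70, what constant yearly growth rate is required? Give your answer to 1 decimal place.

70 / 57 ≈ 1.23, so about 1.2% per year.

≈ 1.2%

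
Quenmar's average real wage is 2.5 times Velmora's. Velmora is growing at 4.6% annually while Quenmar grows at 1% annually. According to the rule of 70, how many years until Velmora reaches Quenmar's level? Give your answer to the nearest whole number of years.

Velmora gains on Quenmar at 4.6% − 1% = 3.6 points a year.
At that relative rate the gap halves every 70/3.6 ≈ 19.44 years.
A 2.5 times gap takes log₂(2.5) ≈ 1.32 halvings to close: 1.32 × 19.44 ≈ 26 years.

around 26 years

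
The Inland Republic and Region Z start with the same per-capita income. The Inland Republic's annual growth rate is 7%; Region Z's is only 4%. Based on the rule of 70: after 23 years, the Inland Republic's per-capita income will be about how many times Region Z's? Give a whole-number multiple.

Only the 3-point difference matters.
70/3 ≈ 23.33 years per doubling of the ratio; 23 years gives 0.99 doublings, so ≈ 2×.

approximately 2 times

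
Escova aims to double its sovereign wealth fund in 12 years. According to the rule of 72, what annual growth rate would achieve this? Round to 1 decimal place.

approximately 6.0%

72 / 12 ≈ 6.00, so about 6.0% a year.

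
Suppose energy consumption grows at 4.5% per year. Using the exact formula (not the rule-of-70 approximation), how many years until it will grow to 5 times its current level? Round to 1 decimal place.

36.6 years

t = ln(5) / ln(1 + 0.045) = 1.6094 / 0.044017 ≈ 36.56.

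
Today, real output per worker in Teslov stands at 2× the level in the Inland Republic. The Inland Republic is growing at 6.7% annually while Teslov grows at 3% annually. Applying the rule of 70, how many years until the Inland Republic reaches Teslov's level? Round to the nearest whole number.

about 19 years

What matters is the difference: 3.7 pp.
Rule of 70 on the gap: the ratio halves every 70/3.7 ≈ 18.92 years.
A 2× gap closes after 1 halving: 1 × 18.92 ≈ 19 years.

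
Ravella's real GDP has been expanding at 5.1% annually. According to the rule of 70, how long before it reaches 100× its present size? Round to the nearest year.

One doubling takes 70/5.1 = 13.73 years.
Reaching 100× takes log₂(100) ≈ 6.64 doublings.
6.64 × 13.73 ≈ 91 years.

roughly 91 years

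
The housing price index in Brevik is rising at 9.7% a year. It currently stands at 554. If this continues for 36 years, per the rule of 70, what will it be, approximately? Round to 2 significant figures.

roughly 18000

It doubles every 70/9.7 ≈ 7.22 years, so 36 years is 4.99 doublings.
2^4.99 ≈ 31.78; 554 × 31.78 ≈ 18000.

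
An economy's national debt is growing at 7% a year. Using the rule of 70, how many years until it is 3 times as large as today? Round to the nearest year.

≈ 16 years

One doubling takes 70/7 = 10.00 years.
Reaching 3× takes log₂(3) ≈ 1.58 doublings.
1.58 × 10.00 ≈ 16 years.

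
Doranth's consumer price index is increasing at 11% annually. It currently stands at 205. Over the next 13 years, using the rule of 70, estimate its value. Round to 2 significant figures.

Doubling time ≈ 70/11 = 6.36 years.
13 years is 13/6.36 ≈ 2.04 doublings, a factor of 2^2.04 ≈ 4.11.
205 × 4.11 ≈ 840.

around 840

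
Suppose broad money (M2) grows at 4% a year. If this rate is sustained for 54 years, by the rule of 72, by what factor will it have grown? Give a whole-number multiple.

≈ 8 times

Doubling time ≈ 72/4 = 18.00 years.
54/18.00 ≈ 3 doublings, so about 2^3 = 8×.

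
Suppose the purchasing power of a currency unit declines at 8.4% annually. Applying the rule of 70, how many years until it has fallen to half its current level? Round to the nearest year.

around 8 years

Falling at 8.4%, it halves about every 70/8.4 = 8.33 years.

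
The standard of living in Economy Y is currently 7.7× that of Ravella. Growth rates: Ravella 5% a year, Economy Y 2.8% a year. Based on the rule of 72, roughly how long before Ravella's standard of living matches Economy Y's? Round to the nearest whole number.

What matters is the difference: 2.2 pp.
Rule of 72 on the gap: the ratio halves every 72/2.2 ≈ 32.73 years.
A 7.7× gap takes log₂(7.7) ≈ 2.94 halvings to close: 2.94 × 32.73 ≈ 96 years.

around 96 years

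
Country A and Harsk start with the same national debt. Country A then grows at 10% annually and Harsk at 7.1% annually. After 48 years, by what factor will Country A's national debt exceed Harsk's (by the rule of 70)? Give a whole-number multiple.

Only the 2.9-point difference matters.
70/2.9 ≈ 24.14 years per doubling of the ratio; 48 years gives 1.99 doublings, so ≈ 4×.

roughly 4 times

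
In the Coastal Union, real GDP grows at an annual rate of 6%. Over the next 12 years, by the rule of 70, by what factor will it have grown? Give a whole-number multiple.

2 times

At 6% one doubling takes ≈ 11.67 years; 12 years is 1 of them, so ×2.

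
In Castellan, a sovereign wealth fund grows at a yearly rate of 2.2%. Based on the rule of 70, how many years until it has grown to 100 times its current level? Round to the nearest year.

One doubling takes 70/2.2 = 31.82 years.
100× is log₂ 100 ≈ 6.64 doublings, so ≈ 6.64 × 31.82 = 211 years.

about 211 years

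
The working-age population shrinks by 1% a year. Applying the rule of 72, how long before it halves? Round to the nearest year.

approximately 72 years

Falling at 1%, it halves about every 72/1 = 72.00 years.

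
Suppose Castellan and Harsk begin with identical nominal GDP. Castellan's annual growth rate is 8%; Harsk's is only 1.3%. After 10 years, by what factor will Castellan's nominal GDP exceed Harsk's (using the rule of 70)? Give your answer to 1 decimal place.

Rate gap = 8% − 1.3% = 6.7 points.
The ratio doubles every 70/6.7 ≈ 10.45 years.
10/10.45 ≈ 0.96 doublings → ratio ≈ 2^0.96 ≈ 1.9.

around 1.9 times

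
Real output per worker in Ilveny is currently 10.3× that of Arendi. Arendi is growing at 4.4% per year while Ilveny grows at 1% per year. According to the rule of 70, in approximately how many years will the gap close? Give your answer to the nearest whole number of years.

What matters is the difference: 3.4 pp.
Rule of 70 on the gap: the ratio halves every 70/3.4 ≈ 20.59 years.
A 10.3× gap takes log₂(10.3) ≈ 3.36 halvings to close: 3.36 × 20.59 ≈ 69 years.

around 69 years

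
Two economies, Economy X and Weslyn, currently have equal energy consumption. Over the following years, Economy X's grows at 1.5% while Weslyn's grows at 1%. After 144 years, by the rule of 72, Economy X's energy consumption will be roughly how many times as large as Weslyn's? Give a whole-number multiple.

Economy X pulls ahead at 0.5 pp per year, so the ratio doubles every 72/0.5 ≈ 144.00 years.
In 144 years that's 1.00 doublings: 2^1.00 ≈ 2.

roughly 2 times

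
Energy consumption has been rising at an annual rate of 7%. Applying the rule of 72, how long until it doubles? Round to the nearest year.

Doubling time ≈ 72 / 7 = 10.29 years.

≈ 10 years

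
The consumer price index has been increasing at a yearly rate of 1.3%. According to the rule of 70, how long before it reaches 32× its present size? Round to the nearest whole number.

about 269 years

At 1.3% it doubles every 70/1.3 ≈ 53.85 years.
32× is 5 doublings, so 5 × 53.85 ≈ 269 years.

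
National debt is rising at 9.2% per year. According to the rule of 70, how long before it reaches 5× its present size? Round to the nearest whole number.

At 9.2% it doubles every 70/9.2 ≈ 7.61 years.
5× is log₂ 5 ≈ 2.32 doublings, so ≈ 2.32 × 7.61 = 18 years.

about 18 years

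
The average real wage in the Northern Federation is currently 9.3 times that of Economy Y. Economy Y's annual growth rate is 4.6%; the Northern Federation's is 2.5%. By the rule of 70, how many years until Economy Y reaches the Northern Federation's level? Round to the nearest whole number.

about 107 years

Economy Y gains on the Northern Federation at 4.6% − 2.5% = 2.1 points a year.
At that relative rate the gap halves every 70/2.1 ≈ 33.33 years.
A 9.3 times gap takes log₂(9.3) ≈ 3.22 halvings to close: 3.22 × 33.33 ≈ 107 years.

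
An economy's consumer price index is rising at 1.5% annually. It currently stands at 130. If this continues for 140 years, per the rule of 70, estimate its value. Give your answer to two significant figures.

roughly 1000

It doubles every 70/1.5 ≈ 46.67 years, so 140 years is 3.00 doublings.
2^3.00 ≈ 8.00; 130 × 8.00 ≈ 1000.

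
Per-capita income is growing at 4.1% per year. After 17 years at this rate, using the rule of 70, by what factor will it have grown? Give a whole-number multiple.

70/4.1 ≈ 17.07 years per doubling.
17 years fits 1 doubling: 2^1 = 2.

approximately 2 times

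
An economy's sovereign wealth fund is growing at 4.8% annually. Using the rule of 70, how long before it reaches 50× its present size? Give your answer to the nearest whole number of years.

around 82 years

Doubling time ≈ 70/4.8 = 14.58 years.
50× is log₂ 50 ≈ 5.64 doublings, so ≈ 5.64 × 14.58 = 82 years.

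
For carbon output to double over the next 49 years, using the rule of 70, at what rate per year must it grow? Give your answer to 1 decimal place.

70 / 49 ≈ 1.43, so about 1.4% per year.

1.4% per year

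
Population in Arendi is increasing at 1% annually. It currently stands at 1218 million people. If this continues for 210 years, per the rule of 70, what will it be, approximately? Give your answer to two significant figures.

It doubles every 70/1 ≈ 70.00 years, so 210 years is 3.00 doublings.
2^3.00 ≈ 8.00; 1218 × 8.00 ≈ 9700 million people.

around 9700 million people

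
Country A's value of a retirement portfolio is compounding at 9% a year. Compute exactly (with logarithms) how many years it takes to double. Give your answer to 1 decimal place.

8.0 years

t = ln(2) / ln(1 + 0.09) = 0.6931 / 0.086178 ≈ 8.04.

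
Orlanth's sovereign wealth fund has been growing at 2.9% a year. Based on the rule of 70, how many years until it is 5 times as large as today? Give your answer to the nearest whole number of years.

about 56 years

Doubling time ≈ 70/2.9 = 24.14 years.
Reaching 5× takes log₂(5) ≈ 2.32 doublings.
2.32 × 24.14 ≈ 56 years.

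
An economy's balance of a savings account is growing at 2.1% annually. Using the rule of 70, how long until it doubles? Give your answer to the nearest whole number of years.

Doubling time ≈ 70 / 2.1 = 33.33 years.

roughly 33 years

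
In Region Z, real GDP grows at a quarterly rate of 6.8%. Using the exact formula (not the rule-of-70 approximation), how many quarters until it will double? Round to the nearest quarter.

t = ln(2) / ln(1 + 0.068) = 0.6931 / 0.065788 ≈ 10.54.
≈ 11 quarters.

11 quarters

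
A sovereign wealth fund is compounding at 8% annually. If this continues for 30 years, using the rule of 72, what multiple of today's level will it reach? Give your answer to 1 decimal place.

Doubling time ≈ 72/8 = 9.00 years.
30 years / 9.00 ≈ 3.33 doublings → factor 2^3.33 ≈ 10.1.

around 10.1 times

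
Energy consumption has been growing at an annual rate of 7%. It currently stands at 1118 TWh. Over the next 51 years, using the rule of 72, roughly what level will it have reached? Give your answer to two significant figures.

It doubles every 72/7 ≈ 10.29 years, so 51 years is 4.96 doublings.
2^4.96 ≈ 31.12; 1118 × 31.12 ≈ 35000 TWh.

≈ 35000 TWh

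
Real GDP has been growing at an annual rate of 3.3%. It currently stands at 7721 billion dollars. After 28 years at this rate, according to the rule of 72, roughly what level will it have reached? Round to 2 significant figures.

Doubling time ≈ 72/3.3 = 21.82 years.
28 years is 28/21.82 ≈ 1.28 doublings, a factor of 2^1.28 ≈ 2.43.
7721 × 2.43 ≈ 19000 billion dollars.

about 19000 billion dollars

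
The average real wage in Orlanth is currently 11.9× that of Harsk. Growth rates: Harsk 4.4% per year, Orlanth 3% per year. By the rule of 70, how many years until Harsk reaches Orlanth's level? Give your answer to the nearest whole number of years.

about 179 years

Harsk gains on Orlanth at 4.4% − 3% = 1.4 points a year.
At that relative rate the gap halves every 70/1.4 ≈ 50.00 years.
An 11.9× gap takes log₂(11.9) ≈ 3.57 halvings to close: 3.57 × 50.00 ≈ 179 years.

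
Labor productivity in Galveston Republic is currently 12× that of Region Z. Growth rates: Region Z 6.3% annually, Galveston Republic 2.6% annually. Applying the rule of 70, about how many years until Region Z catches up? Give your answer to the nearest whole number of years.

What matters is the difference: 3.7 pp.
Rule of 70 on the gap: the ratio halves every 70/3.7 ≈ 18.92 years.
A 12× gap takes log₂(12) ≈ 3.58 halvings to close: 3.58 × 18.92 ≈ 68 years.

68 years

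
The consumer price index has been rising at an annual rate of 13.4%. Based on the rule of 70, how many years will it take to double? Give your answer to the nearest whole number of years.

≈ 5 years

At 13.4%, doubling takes about 70/13.4 = 5.22 years.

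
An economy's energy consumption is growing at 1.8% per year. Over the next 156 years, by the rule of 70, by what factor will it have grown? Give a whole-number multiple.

16 times

At 1.8% one doubling takes ≈ 38.89 years; 156 years is 4 of them, so ×16.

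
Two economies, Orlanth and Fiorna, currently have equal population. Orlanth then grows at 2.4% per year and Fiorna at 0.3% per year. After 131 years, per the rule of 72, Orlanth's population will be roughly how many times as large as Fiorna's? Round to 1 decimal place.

Orlanth pulls ahead at 2.1 pp per year, so the ratio doubles every 72/2.1 ≈ 34.29 years.
In 131 years that's 3.82 doublings: 2^3.82 ≈ 14.1.

approximately 14.1 times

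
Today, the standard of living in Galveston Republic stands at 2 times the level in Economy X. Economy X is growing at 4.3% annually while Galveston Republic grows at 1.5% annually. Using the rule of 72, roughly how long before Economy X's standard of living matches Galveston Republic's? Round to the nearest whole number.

The growth-rate gap is 4.3% − 1.5% = 2.8 percentage points.
So the ratio between them halves every 72/2.8 ≈ 25.71 years.
A 2 times gap closes after 1 halving: 1 × 25.71 ≈ 26 years.

about 26 years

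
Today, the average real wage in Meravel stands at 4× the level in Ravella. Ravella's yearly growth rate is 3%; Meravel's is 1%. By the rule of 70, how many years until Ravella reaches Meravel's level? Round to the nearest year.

What matters is the difference: 2 pp.
Rule of 70 on the gap: the ratio halves every 70/2 ≈ 35.00 years.
A 4× gap closes after 2 halvings: 2 × 35.00 ≈ 70 years.

≈ 70 years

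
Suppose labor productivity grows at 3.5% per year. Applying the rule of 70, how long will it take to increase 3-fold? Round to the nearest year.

Doubling time ≈ 70/3.5 = 20.00 years.
3× is log₂ 3 ≈ 1.58 doublings, so ≈ 1.58 × 20.00 = 32 years.

around 32 years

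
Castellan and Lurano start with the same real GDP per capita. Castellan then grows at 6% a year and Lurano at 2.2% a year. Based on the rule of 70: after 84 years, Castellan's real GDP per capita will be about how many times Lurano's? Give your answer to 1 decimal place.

23.6 times

Only the 3.8-point difference matters.
70/3.8 ≈ 18.42 years per doubling of the ratio; 84 years gives 4.56 doublings, so ≈ 23.6×.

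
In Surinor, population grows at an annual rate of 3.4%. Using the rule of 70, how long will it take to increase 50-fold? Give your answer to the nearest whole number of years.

around 116 years

Doubling time ≈ 70/3.4 = 20.59 years.
50× is log₂ 50 ≈ 5.64 doublings, so ≈ 5.64 × 20.59 = 116 years.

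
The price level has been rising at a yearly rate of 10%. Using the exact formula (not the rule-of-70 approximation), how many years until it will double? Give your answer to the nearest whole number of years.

7 years

t = ln(2) / ln(1 + 0.1) = 0.6931 / 0.095310 ≈ 7.27.
≈ 7 years.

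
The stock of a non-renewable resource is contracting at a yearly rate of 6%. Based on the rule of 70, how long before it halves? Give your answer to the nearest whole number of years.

The rule works in reverse for decay: 70/6 ≈ 11.67 years to halve.

approximately 12 years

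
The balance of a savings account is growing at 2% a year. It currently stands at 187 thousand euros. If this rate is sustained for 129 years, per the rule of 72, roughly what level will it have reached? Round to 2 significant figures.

2200 thousand euros

It doubles every 72/2 ≈ 36.00 years, so 129 years is 3.58 doublings.
2^3.58 ≈ 11.96; 187 × 11.96 ≈ 2200 thousand euros.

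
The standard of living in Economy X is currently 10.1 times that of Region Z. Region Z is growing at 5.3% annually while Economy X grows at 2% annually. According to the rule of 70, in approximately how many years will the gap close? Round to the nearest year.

≈ 71 years

The growth-rate gap is 5.3% − 2% = 3.3 percentage points.
So the ratio between them halves every 70/3.3 ≈ 21.21 years.
A 10.1 times gap takes log₂(10.1) ≈ 3.34 halvings to close: 3.34 × 21.21 ≈ 71 years.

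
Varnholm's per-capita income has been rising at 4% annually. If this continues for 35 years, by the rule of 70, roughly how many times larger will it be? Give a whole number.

≈ 4 times

70/4 ≈ 17.50 years per doubling.
35 years fits 2 doublings: 2^2 = 4.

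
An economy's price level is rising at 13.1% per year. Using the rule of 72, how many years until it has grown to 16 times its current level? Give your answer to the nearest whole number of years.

about 22 years

Doubling time ≈ 72/13.1 = 5.50 years.
Getting to 16× needs 4 doublings: 4 × 5.50 ≈ 22 years.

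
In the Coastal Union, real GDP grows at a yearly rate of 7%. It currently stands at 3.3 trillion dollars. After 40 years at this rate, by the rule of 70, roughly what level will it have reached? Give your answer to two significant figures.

It doubles every 70/7 ≈ 10.00 years, so 40 years is 4.00 doublings.
2^4.00 ≈ 16.00; 3.3 × 16.00 ≈ 53 trillion dollars.

53 trillion dollars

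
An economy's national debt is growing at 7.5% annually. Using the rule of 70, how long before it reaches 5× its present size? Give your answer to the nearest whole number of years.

approximately 22 years

One doubling takes 70/7.5 = 9.33 years.
5× is log₂ 5 ≈ 2.32 doublings, so ≈ 2.32 × 9.33 = 22 years.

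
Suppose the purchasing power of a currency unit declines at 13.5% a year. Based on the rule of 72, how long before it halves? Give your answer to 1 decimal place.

Halving time ≈ 72 / 13.5 = 5.33 → 5.3 years.

roughly 5.3 years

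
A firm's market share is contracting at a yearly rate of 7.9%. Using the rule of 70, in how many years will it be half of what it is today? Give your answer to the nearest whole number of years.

Falling at 7.9%, it halves about every 70/7.9 = 8.86 years.

roughly 9 years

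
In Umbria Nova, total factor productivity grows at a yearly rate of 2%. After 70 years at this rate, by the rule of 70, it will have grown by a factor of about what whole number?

approximately 4 times

70/2 ≈ 35.00 years per doubling.
70 years fits 2 doublings: 2^2 = 4.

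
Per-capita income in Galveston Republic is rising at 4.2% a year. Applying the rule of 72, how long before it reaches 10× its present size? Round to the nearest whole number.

At 4.2% it doubles every 72/4.2 ≈ 17.14 years.
10× is log₂ 10 ≈ 3.32 doublings, so ≈ 3.32 × 17.14 = 57 years.

57 years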